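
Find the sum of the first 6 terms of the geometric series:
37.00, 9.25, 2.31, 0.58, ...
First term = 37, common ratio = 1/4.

Sₙ = a(1 - rⁿ) / (1 - r)
S_6 = 37(1 - (1/4)^6) / (1 - (1/4))
S_6 = 37(1 - (1/4096)) / (3/4)
S_6 = 50505/1024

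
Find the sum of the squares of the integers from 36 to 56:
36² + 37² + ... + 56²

Use ∑_{k=1}^{n} k² = n(n+1)(2n+1)/6, then subtract the first 35 terms.
∑_{k=1}^{56} k² = 56×57×113/6 = 60116
∑_{k=1}^{35} k² = 35×36×71/6 = 14910
∑_{k=36}^{56} k² = 60116 - 14910 = 45206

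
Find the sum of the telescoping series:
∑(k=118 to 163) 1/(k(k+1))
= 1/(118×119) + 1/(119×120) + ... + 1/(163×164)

Partial fractions: 1/(k(k+1)) = 1/k - 1/(k+1)
The series telescopes:
= (1/118 - 1/119) + (1/119 - 1/120) + ... + (1/163 - 1/164)
= 1/118 - 1/164
= 23/9676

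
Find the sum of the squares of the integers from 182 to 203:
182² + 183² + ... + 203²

Use ∑_{k=1}^{n} k² = n(n+1)(2n+1)/6, then subtract the first 181 terms.
∑_{k=1}^{203} k² = 203×204×407/6 = 2809114
∑_{k=1}^{181} k² = 181×182×363/6 = 1992991
∑_{k=182}^{203} k² = 2809114 - 1992991 = 816123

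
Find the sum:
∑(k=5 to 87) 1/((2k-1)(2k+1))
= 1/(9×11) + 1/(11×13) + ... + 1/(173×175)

Partial fractions: 1/((2k-1)(2k+1)) = (1/2)[1/(2k-1) - 1/(2k+1)]
The series telescopes:
= (1/2)[1/9 - 1/175]
= 83/1575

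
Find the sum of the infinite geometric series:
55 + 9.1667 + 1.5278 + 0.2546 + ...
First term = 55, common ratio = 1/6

For |r| < 1, S = a / (1 - r)
S = 55 / (1 - (1/6))
S = 55 / (5/6)
S = 66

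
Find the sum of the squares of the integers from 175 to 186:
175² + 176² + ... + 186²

Use ∑_{k=1}^{n} k² = n(n+1)(2n+1)/6, then subtract the first 174 terms.
∑_{k=1}^{186} k² = 186×187×373/6 = 2162281
∑_{k=1}^{174} k² = 174×175×349/6 = 1771175
∑_{k=175}^{186} k² = 2162281 - 1771175 = 391106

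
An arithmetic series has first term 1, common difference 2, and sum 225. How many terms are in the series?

Using S = n/2 × [2a + (n-1)d]
225 = n/2 × [2(1) + (n-1)(2)]
225 = n/2 × [2 + 2n - 2]
450 = n × [0 + 2n]
2n² + (0)n - 450 = 0
Discriminant: Δ = (0)² - 4(2)(-450) = 0 + 3600 = 3600
√Δ = 60
n = [-(0) + √Δ] / (2·2) = (0 + 60) / 4 = 60 / 4 = 15
(The negative root is discarded since n must be a positive integer.)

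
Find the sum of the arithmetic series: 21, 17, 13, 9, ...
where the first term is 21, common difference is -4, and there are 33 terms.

Sₙ = n/2 × (first + last)
Last term = a + (n-1)d = 21 + (33-1)×(-4) = -107
S_33 = 33/2 × (21 + (-107))
S_33 = 33/2 × (-86) = -1419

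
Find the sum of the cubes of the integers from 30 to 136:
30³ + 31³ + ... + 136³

Use ∑_{k=1}^{n} k³ = [n(n+1)/2]², then subtract the first 29 terms.
∑_{k=1}^{136} k³ = [136×137/2]² = 9316² = 86787856
∑_{k=1}^{29} k³ = [29×30/2]² = 435² = 189225
∑_{k=30}^{136} k³ = 86787856 - 189225 = 86598631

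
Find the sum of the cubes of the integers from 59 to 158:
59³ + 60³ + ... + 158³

Use ∑_{k=1}^{n} k³ = [n(n+1)/2]², then subtract the first 58 terms.
∑_{k=1}^{158} k³ = [158×159/2]² = 12561² = 157778721
∑_{k=1}^{58} k³ = [58×59/2]² = 1711² = 2927521
∑_{k=59}^{158} k³ = 157778721 - 2927521 = 154851200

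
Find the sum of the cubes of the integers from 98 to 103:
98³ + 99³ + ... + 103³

Use ∑_{k=1}^{n} k³ = [n(n+1)/2]², then subtract the first 97 terms.
∑_{k=1}^{103} k³ = [103×104/2]² = 5356² = 28686736
∑_{k=1}^{97} k³ = [97×98/2]² = 4753² = 22591009
∑_{k=98}^{103} k³ = 28686736 - 22591009 = 6095727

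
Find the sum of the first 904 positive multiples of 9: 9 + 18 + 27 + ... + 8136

Factor out 9: = 9(1 + 2 + ... + 904) = 9 × n(n+1)/2
= 9 × 904×905/2
= 9 × 409060
= 3681540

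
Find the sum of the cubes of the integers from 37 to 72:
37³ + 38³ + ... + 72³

Use ∑_{k=1}^{n} k³ = [n(n+1)/2]², then subtract the first 36 terms.
∑_{k=1}^{72} k³ = [72×73/2]² = 2628² = 6906384
∑_{k=1}^{36} k³ = [36×37/2]² = 666² = 443556
∑_{k=37}^{72} k³ = 6906384 - 443556 = 6462828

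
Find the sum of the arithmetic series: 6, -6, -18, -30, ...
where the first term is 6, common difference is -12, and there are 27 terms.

Sₙ = n/2 × (first + last)
Last term = a + (n-1)d = 6 + (27-1)×(-12) = -306
S_27 = 27/2 × (6 + (-306))
S_27 = 27/2 × (-300) = -4050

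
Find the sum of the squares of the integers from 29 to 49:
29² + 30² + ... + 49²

Use ∑_{k=1}^{n} k² = n(n+1)(2n+1)/6, then subtract the first 28 terms.
∑_{k=1}^{49} k² = 49×50×99/6 = 40425
∑_{k=1}^{28} k² = 28×29×57/6 = 7714
∑_{k=29}^{49} k² = 40425 - 7714 = 32711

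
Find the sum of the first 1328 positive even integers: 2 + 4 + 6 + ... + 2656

Sum of first n even numbers = n(n+1)
= 1328×1329
= 1764912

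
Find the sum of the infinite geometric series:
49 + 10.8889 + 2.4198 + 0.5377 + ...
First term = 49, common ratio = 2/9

For |r| < 1, S = a / (1 - r)
S = 49 / (1 - (2/9))
S = 49 / (7/9)
S = 63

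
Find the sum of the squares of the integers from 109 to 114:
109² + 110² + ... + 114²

Use ∑_{k=1}^{n} k² = n(n+1)(2n+1)/6, then subtract the first 108 terms.
∑_{k=1}^{114} k² = 114×115×229/6 = 500365
∑_{k=1}^{108} k² = 108×109×217/6 = 425754
∑_{k=109}^{114} k² = 500365 - 425754 = 74611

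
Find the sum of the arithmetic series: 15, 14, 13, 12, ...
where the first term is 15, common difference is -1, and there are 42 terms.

Sₙ = n/2 × (first + last)
Last term = a + (n-1)d = 15 + (42-1)×(-1) = -26
S_42 = 42/2 × (15 + (-26))
S_42 = 42/2 × (-11) = -231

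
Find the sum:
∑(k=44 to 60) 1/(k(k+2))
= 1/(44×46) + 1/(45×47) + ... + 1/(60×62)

Partial fractions: 1/(k(k+2)) = (1/2)[1/k - 1/(k+2)]
Telescoping leaves the first two and last two terms:
= (1/2)[1/44 + 1/45 - 1/61 - 1/62]
= 46529/7488360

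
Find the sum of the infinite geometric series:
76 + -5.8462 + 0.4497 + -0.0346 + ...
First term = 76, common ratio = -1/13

For |r| < 1, S = a / (1 - r)
S = 76 / (1 - (-1/13))
S = 76 / (14/13)
S = 494/7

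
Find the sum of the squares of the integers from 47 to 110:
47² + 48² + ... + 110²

Use ∑_{k=1}^{n} k² = n(n+1)(2n+1)/6, then subtract the first 46 terms.
∑_{k=1}^{110} k² = 110×111×221/6 = 449735
∑_{k=1}^{46} k² = 46×47×93/6 = 33511
∑_{k=47}^{110} k² = 449735 - 33511 = 416224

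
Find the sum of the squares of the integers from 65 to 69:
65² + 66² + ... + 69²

Use ∑_{k=1}^{n} k² = n(n+1)(2n+1)/6, then subtract the first 64 terms.
∑_{k=1}^{69} k² = 69×70×139/6 = 111895
∑_{k=1}^{64} k² = 64×65×129/6 = 89440
∑_{k=65}^{69} k² = 111895 - 89440 = 22455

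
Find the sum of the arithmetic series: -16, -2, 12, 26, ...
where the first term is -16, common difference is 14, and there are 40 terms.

Sₙ = n/2 × (first + last)
Last term = a + (n-1)d = -16 + (40-1)×14 = 530
S_40 = 40/2 × (-16 + 530)
S_40 = 40/2 × 514 = 10280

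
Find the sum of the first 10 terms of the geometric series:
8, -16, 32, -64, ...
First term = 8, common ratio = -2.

Sₙ = a(1 - rⁿ) / (1 - r)
S_10 = 8(1 - (-2)^10) / (1 - (-2))
S_10 = 8(1 - 1024) / (3)
S_10 = -2728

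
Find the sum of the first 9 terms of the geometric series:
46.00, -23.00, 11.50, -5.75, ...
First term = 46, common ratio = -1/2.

Sₙ = a(1 - rⁿ) / (1 - r)
S_9 = 46(1 - (-1/2)^9) / (1 - (-1/2))
S_9 = 46(1 - (-1/512)) / (3/2)
S_9 = 3933/128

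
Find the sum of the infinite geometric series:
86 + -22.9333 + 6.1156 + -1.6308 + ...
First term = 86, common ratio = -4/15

For |r| < 1, S = a / (1 - r)
S = 86 / (1 - (-4/15))
S = 86 / (19/15)
S = 1290/19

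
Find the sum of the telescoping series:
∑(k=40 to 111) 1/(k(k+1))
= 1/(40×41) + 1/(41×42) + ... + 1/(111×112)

Partial fractions: 1/(k(k+1)) = 1/k - 1/(k+1)
The series telescopes:
= (1/40 - 1/41) + (1/41 - 1/42) + ... + (1/111 - 1/112)
= 1/40 - 1/112
= 9/560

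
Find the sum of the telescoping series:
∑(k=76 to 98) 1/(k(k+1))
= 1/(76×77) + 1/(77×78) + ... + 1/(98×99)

Partial fractions: 1/(k(k+1)) = 1/k - 1/(k+1)
The series telescopes:
= (1/76 - 1/77) + (1/77 - 1/78) + ... + (1/98 - 1/99)
= 1/76 - 1/99
= 23/7524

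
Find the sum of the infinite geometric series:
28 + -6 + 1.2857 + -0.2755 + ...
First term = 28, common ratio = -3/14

For |r| < 1, S = a / (1 - r)
S = 28 / (1 - (-3/14))
S = 28 / (17/14)
S = 392/17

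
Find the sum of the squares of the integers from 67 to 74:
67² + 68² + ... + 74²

Use ∑_{k=1}^{n} k² = n(n+1)(2n+1)/6, then subtract the first 66 terms.
∑_{k=1}^{74} k² = 74×75×149/6 = 137825
∑_{k=1}^{66} k² = 66×67×133/6 = 98021
∑_{k=67}^{74} k² = 137825 - 98021 = 39804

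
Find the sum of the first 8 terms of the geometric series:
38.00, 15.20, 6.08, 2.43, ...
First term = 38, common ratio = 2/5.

Sₙ = a(1 - rⁿ) / (1 - r)
S_8 = 38(1 - (2/5)^8) / (1 - (2/5))
S_8 = 38(1 - (256/390625)) / (3/5)
S_8 = 4944674/78125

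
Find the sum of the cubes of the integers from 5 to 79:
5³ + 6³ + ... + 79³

Use ∑_{k=1}^{n} k³ = [n(n+1)/2]², then subtract the first 4 terms.
∑_{k=1}^{79} k³ = [79×80/2]² = 3160² = 9985600
∑_{k=1}^{4} k³ = [4×5/2]² = 10² = 100
∑_{k=5}^{79} k³ = 9985600 - 100 = 9985500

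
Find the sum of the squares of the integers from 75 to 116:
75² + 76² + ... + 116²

Use ∑_{k=1}^{n} k² = n(n+1)(2n+1)/6, then subtract the first 74 terms.
∑_{k=1}^{116} k² = 116×117×233/6 = 527046
∑_{k=1}^{74} k² = 74×75×149/6 = 137825
∑_{k=75}^{116} k² = 527046 - 137825 = 389221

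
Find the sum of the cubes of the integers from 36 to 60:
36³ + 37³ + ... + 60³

Use ∑_{k=1}^{n} k³ = [n(n+1)/2]², then subtract the first 35 terms.
∑_{k=1}^{60} k³ = [60×61/2]² = 1830² = 3348900
∑_{k=1}^{35} k³ = [35×36/2]² = 630² = 396900
∑_{k=36}^{60} k³ = 3348900 - 396900 = 2952000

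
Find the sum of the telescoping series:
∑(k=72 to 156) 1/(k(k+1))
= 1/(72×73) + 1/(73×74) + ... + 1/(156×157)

Partial fractions: 1/(k(k+1)) = 1/k - 1/(k+1)
The series telescopes:
= (1/72 - 1/73) + (1/73 - 1/74) + ... + (1/156 - 1/157)
= 1/72 - 1/157
= 85/11304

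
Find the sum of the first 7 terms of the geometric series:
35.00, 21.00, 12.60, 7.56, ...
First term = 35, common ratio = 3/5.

Sₙ = a(1 - rⁿ) / (1 - r)
S_7 = 35(1 - (3/5)^7) / (1 - (3/5))
S_7 = 35(1 - (2187/78125)) / (2/5)
S_7 = 265783/3125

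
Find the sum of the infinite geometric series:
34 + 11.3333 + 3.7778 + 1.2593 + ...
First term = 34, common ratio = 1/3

For |r| < 1, S = a / (1 - r)
S = 34 / (1 - (1/3))
S = 34 / (2/3)
S = 51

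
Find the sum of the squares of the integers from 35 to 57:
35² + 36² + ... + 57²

Use ∑_{k=1}^{n} k² = n(n+1)(2n+1)/6, then subtract the first 34 terms.
∑_{k=1}^{57} k² = 57×58×115/6 = 63365
∑_{k=1}^{34} k² = 34×35×69/6 = 13685
∑_{k=35}^{57} k² = 63365 - 13685 = 49680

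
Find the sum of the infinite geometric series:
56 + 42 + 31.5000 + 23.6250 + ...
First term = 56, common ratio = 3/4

For |r| < 1, S = a / (1 - r)
S = 56 / (1 - (3/4))
S = 56 / (1/4)
S = 224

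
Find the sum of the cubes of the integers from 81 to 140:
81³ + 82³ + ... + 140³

Use ∑_{k=1}^{n} k³ = [n(n+1)/2]², then subtract the first 80 terms.
∑_{k=1}^{140} k³ = [140×141/2]² = 9870² = 97416900
∑_{k=1}^{80} k³ = [80×81/2]² = 3240² = 10497600
∑_{k=81}^{140} k³ = 97416900 - 10497600 = 86919300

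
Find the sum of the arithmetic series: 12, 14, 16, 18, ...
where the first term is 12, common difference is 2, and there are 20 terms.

Sₙ = n/2 × (first + last)
Last term = a + (n-1)d = 12 + (20-1)×2 = 50
S_20 = 20/2 × (12 + 50)
S_20 = 20/2 × 62 = 620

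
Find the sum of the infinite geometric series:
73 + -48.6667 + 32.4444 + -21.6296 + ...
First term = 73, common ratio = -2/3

For |r| < 1, S = a / (1 - r)
S = 73 / (1 - (-2/3))
S = 73 / (5/3)
S = 219/5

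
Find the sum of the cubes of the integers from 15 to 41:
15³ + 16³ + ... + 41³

Use ∑_{k=1}^{n} k³ = [n(n+1)/2]², then subtract the first 14 terms.
∑_{k=1}^{41} k³ = [41×42/2]² = 861² = 741321
∑_{k=1}^{14} k³ = [14×15/2]² = 105² = 11025
∑_{k=15}^{41} k³ = 741321 - 11025 = 730296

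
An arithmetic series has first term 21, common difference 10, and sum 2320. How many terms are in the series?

Using S = n/2 × [2a + (n-1)d]
2320 = n/2 × [2(21) + (n-1)(10)]
2320 = n/2 × [42 + 10n - 10]
4640 = n × [32 + 10n]
10n² + (32)n - 4640 = 0
Discriminant: Δ = (32)² - 4(10)(-4640) = 1024 + 185600 = 186624
√Δ = 432
n = [-(32) + √Δ] / (2·10) = (-32 + 432) / 20 = 400 / 20 = 20
(The negative root is discarded since n must be a positive integer.)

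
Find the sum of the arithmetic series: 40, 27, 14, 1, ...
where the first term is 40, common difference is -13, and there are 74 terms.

Sₙ = n/2 × (first + last)
Last term = a + (n-1)d = 40 + (74-1)×(-13) = -909
S_74 = 74/2 × (40 + (-909))
S_74 = 74/2 × (-869) = -32153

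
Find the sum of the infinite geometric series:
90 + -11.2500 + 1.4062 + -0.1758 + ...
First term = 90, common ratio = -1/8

For |r| < 1, S = a / (1 - r)
S = 90 / (1 - (-1/8))
S = 90 / (9/8)
S = 80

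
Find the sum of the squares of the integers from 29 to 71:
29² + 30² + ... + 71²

Use ∑_{k=1}^{n} k² = n(n+1)(2n+1)/6, then subtract the first 28 terms.
∑_{k=1}^{71} k² = 71×72×143/6 = 121836
∑_{k=1}^{28} k² = 28×29×57/6 = 7714
∑_{k=29}^{71} k² = 121836 - 7714 = 114122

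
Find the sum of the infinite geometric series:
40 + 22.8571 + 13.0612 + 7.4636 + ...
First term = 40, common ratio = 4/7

For |r| < 1, S = a / (1 - r)
S = 40 / (1 - (4/7))
S = 40 / (3/7)
S = 280/3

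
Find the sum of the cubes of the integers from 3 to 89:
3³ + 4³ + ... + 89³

Use ∑_{k=1}^{n} k³ = [n(n+1)/2]², then subtract the first 2 terms.
∑_{k=1}^{89} k³ = [89×90/2]² = 4005² = 16040025
∑_{k=1}^{2} k³ = [2×3/2]² = 3² = 9
∑_{k=3}^{89} k³ = 16040025 - 9 = 16040016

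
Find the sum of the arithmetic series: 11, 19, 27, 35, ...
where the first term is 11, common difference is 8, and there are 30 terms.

Sₙ = n/2 × (first + last)
Last term = a + (n-1)d = 11 + (30-1)×8 = 243
S_30 = 30/2 × (11 + 243)
S_30 = 30/2 × 254 = 3810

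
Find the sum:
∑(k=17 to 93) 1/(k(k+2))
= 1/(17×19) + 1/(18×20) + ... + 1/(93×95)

Partial fractions: 1/(k(k+2)) = (1/2)[1/k - 1/(k+2)]
Telescoping leaves the first two and last two terms:
= (1/2)[1/17 + 1/18 - 1/94 - 1/95]
= 63679/1366290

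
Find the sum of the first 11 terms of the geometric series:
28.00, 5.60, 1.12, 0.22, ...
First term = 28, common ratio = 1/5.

Sₙ = a(1 - rⁿ) / (1 - r)
S_11 = 28(1 - (1/5)^11) / (1 - (1/5))
S_11 = 28(1 - (1/48828125)) / (4/5)
S_11 = 341796868/9765625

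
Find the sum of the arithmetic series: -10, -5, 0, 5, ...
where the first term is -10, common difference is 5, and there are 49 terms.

Sₙ = n/2 × (first + last)
Last term = a + (n-1)d = -10 + (49-1)×5 = 230
S_49 = 49/2 × (-10 + 230)
S_49 = 49/2 × 220 = 5390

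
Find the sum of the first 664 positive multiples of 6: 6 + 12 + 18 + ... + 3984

Factor out 6: = 6(1 + 2 + ... + 664) = 6 × n(n+1)/2
= 6 × 664×665/2
= 6 × 220780
= 1324680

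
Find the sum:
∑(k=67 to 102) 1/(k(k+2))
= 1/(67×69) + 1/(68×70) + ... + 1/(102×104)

Partial fractions: 1/(k(k+2)) = (1/2)[1/k - 1/(k+2)]
Telescoping leaves the first two and last two terms:
= (1/2)[1/67 + 1/68 - 1/103 - 1/104]
= 125757/24401936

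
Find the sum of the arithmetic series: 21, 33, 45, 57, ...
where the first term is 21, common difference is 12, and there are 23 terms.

Sₙ = n/2 × (first + last)
Last term = a + (n-1)d = 21 + (23-1)×12 = 285
S_23 = 23/2 × (21 + 285)
S_23 = 23/2 × 306 = 3519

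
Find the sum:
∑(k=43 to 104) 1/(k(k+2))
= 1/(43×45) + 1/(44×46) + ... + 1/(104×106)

Partial fractions: 1/(k(k+2)) = (1/2)[1/k - 1/(k+2)]
Telescoping leaves the first two and last two terms:
= (1/2)[1/43 + 1/44 - 1/105 - 1/106]
= 284549/21057960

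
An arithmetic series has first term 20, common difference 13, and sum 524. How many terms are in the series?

Using S = n/2 × [2a + (n-1)d]
524 = n/2 × [2(20) + (n-1)(13)]
524 = n/2 × [40 + 13n - 13]
1048 = n × [27 + 13n]
13n² + (27)n - 1048 = 0
Discriminant: Δ = (27)² - 4(13)(-1048) = 729 + 54496 = 55225
√Δ = 235
n = [-(27) + √Δ] / (2·13) = (-27 + 235) / 26 = 208 / 26 = 8
(The negative root is discarded since n must be a positive integer.)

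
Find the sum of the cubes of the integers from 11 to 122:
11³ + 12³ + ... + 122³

Use ∑_{k=1}^{n} k³ = [n(n+1)/2]², then subtract the first 10 terms.
∑_{k=1}^{122} k³ = [122×123/2]² = 7503² = 56295009
∑_{k=1}^{10} k³ = [10×11/2]² = 55² = 3025
∑_{k=11}^{122} k³ = 56295009 - 3025 = 56291984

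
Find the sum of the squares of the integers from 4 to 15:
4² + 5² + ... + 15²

Use ∑_{k=1}^{n} k² = n(n+1)(2n+1)/6, then subtract the first 3 terms.
∑_{k=1}^{15} k² = 15×16×31/6 = 1240
∑_{k=1}^{3} k² = 3×4×7/6 = 14
∑_{k=4}^{15} k² = 1240 - 14 = 1226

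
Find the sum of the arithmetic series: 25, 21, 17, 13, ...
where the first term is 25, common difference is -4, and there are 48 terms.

Sₙ = n/2 × (first + last)
Last term = a + (n-1)d = 25 + (48-1)×(-4) = -163
S_48 = 48/2 × (25 + (-163))
S_48 = 48/2 × (-138) = -3312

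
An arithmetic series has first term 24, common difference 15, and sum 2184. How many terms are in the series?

Using S = n/2 × [2a + (n-1)d]
2184 = n/2 × [2(24) + (n-1)(15)]
2184 = n/2 × [48 + 15n - 15]
4368 = n × [33 + 15n]
15n² + (33)n - 4368 = 0
Discriminant: Δ = (33)² - 4(15)(-4368) = 1089 + 262080 = 263169
√Δ = 513
n = [-(33) + √Δ] / (2·15) = (-33 + 513) / 30 = 480 / 30 = 16
(The negative root is discarded since n must be a positive integer.)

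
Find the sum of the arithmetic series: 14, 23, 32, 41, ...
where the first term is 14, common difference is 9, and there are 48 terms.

Sₙ = n/2 × (first + last)
Last term = a + (n-1)d = 14 + (48-1)×9 = 437
S_48 = 48/2 × (14 + 437)
S_48 = 48/2 × 451 = 10824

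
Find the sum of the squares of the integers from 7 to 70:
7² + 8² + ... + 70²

Use ∑_{k=1}^{n} k² = n(n+1)(2n+1)/6, then subtract the first 6 terms.
∑_{k=1}^{70} k² = 70×71×141/6 = 116795
∑_{k=1}^{6} k² = 6×7×13/6 = 91
∑_{k=7}^{70} k² = 116795 - 91 = 116704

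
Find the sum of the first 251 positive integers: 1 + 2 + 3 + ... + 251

Formula: ∑k = n(n+1)/2
= 251×252/2
= 63252/2
= 31626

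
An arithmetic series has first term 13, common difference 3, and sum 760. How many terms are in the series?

Using S = n/2 × [2a + (n-1)d]
760 = n/2 × [2(13) + (n-1)(3)]
760 = n/2 × [26 + 3n - 3]
1520 = n × [23 + 3n]
3n² + (23)n - 1520 = 0
Discriminant: Δ = (23)² - 4(3)(-1520) = 529 + 18240 = 18769
√Δ = 137
n = [-(23) + √Δ] / (2·3) = (-23 + 137) / 6 = 114 / 6 = 19
(The negative root is discarded since n must be a positive integer.)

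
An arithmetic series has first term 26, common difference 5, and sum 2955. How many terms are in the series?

Using S = n/2 × [2a + (n-1)d]
2955 = n/2 × [2(26) + (n-1)(5)]
2955 = n/2 × [52 + 5n - 5]
5910 = n × [47 + 5n]
5n² + (47)n - 5910 = 0
Discriminant: Δ = (47)² - 4(5)(-5910) = 2209 + 118200 = 120409
√Δ = 347
n = [-(47) + √Δ] / (2·5) = (-47 + 347) / 10 = 300 / 10 = 30
(The negative root is discarded since n must be a positive integer.)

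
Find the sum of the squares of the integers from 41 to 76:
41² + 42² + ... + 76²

Use ∑_{k=1}^{n} k² = n(n+1)(2n+1)/6, then subtract the first 40 terms.
∑_{k=1}^{76} k² = 76×77×153/6 = 149226
∑_{k=1}^{40} k² = 40×41×81/6 = 22140
∑_{k=41}^{76} k² = 149226 - 22140 = 127086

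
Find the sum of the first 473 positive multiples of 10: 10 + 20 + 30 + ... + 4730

Factor out 10: = 10(1 + 2 + ... + 473) = 10 × n(n+1)/2
= 10 × 473×474/2
= 10 × 112101
= 1121010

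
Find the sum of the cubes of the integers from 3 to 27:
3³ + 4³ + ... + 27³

Use ∑_{k=1}^{n} k³ = [n(n+1)/2]², then subtract the first 2 terms.
∑_{k=1}^{27} k³ = [27×28/2]² = 378² = 142884
∑_{k=1}^{2} k³ = [2×3/2]² = 3² = 9
∑_{k=3}^{27} k³ = 142884 - 9 = 142875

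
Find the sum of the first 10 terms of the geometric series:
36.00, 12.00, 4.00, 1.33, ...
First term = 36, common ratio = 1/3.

Sₙ = a(1 - rⁿ) / (1 - r)
S_10 = 36(1 - (1/3)^10) / (1 - (1/3))
S_10 = 36(1 - (1/59049)) / (2/3)
S_10 = 118096/2187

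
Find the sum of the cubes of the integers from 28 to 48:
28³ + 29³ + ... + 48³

Use ∑_{k=1}^{n} k³ = [n(n+1)/2]², then subtract the first 27 terms.
∑_{k=1}^{48} k³ = [48×49/2]² = 1176² = 1382976
∑_{k=1}^{27} k³ = [27×28/2]² = 378² = 142884
∑_{k=28}^{48} k³ = 1382976 - 142884 = 1240092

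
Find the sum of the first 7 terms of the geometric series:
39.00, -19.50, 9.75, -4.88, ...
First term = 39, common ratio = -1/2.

Sₙ = a(1 - rⁿ) / (1 - r)
S_7 = 39(1 - (-1/2)^7) / (1 - (-1/2))
S_7 = 39(1 - (-1/128)) / (3/2)
S_7 = 1677/64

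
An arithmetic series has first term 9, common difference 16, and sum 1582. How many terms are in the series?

Using S = n/2 × [2a + (n-1)d]
1582 = n/2 × [2(9) + (n-1)(16)]
1582 = n/2 × [18 + 16n - 16]
3164 = n × [2 + 16n]
16n² + (2)n - 3164 = 0
Discriminant: Δ = (2)² - 4(16)(-3164) = 4 + 202496 = 202500
√Δ = 450
n = [-(2) + √Δ] / (2·16) = (-2 + 450) / 32 = 448 / 32 = 14
(The negative root is discarded since n must be a positive integer.)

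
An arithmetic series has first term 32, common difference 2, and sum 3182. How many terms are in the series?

Using S = n/2 × [2a + (n-1)d]
3182 = n/2 × [2(32) + (n-1)(2)]
3182 = n/2 × [64 + 2n - 2]
6364 = n × [62 + 2n]
2n² + (62)n - 6364 = 0
Discriminant: Δ = (62)² - 4(2)(-6364) = 3844 + 50912 = 54756
√Δ = 234
n = [-(62) + √Δ] / (2·2) = (-62 + 234) / 4 = 172 / 4 = 43
(The negative root is discarded since n must be a positive integer.)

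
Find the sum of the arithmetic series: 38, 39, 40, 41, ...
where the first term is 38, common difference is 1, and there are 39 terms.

Sₙ = n/2 × (first + last)
Last term = a + (n-1)d = 38 + (39-1)×1 = 76
S_39 = 39/2 × (38 + 76)
S_39 = 39/2 × 114 = 2223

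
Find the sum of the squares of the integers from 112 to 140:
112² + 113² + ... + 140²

Use ∑_{k=1}^{n} k² = n(n+1)(2n+1)/6, then subtract the first 111 terms.
∑_{k=1}^{140} k² = 140×141×281/6 = 924490
∑_{k=1}^{111} k² = 111×112×223/6 = 462056
∑_{k=112}^{140} k² = 924490 - 462056 = 462434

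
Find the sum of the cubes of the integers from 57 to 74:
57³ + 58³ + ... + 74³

Use ∑_{k=1}^{n} k³ = [n(n+1)/2]², then subtract the first 56 terms.
∑_{k=1}^{74} k³ = [74×75/2]² = 2775² = 7700625
∑_{k=1}^{56} k³ = [56×57/2]² = 1596² = 2547216
∑_{k=57}^{74} k³ = 7700625 - 2547216 = 5153409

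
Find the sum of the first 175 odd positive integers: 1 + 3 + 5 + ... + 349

Sum of first n odd numbers = n²
= 175²
= 30625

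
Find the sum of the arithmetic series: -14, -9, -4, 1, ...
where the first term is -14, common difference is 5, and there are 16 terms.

Sₙ = n/2 × (first + last)
Last term = a + (n-1)d = -14 + (16-1)×5 = 61
S_16 = 16/2 × (-14 + 61)
S_16 = 16/2 × 47 = 376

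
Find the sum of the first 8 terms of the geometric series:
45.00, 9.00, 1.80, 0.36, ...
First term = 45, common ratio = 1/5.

Sₙ = a(1 - rⁿ) / (1 - r)
S_8 = 45(1 - (1/5)^8) / (1 - (1/5))
S_8 = 45(1 - (1/390625)) / (4/5)
S_8 = 878904/15625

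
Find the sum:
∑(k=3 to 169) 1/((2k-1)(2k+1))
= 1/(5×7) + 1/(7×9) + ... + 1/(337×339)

Partial fractions: 1/((2k-1)(2k+1)) = (1/2)[1/(2k-1) - 1/(2k+1)]
The series telescopes:
= (1/2)[1/5 - 1/339]
= 167/1695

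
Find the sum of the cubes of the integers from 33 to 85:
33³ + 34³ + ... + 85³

Use ∑_{k=1}^{n} k³ = [n(n+1)/2]², then subtract the first 32 terms.
∑_{k=1}^{85} k³ = [85×86/2]² = 3655² = 13359025
∑_{k=1}^{32} k³ = [32×33/2]² = 528² = 278784
∑_{k=33}^{85} k³ = 13359025 - 278784 = 13080241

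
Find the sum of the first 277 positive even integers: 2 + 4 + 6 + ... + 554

Sum of first n even numbers = n(n+1)
= 277×278
= 77006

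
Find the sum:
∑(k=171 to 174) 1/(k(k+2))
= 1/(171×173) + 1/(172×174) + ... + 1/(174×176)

Partial fractions: 1/(k(k+2)) = (1/2)[1/k - 1/(k+2)]
Telescoping leaves the first two and last two terms:
= (1/2)[1/171 + 1/172 - 1/175 - 1/176]
= 60197/452944800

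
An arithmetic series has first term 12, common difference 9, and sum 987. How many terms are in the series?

Using S = n/2 × [2a + (n-1)d]
987 = n/2 × [2(12) + (n-1)(9)]
987 = n/2 × [24 + 9n - 9]
1974 = n × [15 + 9n]
9n² + (15)n - 1974 = 0
Discriminant: Δ = (15)² - 4(9)(-1974) = 225 + 71064 = 71289
√Δ = 267
n = [-(15) + √Δ] / (2·9) = (-15 + 267) / 18 = 252 / 18 = 14
(The negative root is discarded since n must be a positive integer.)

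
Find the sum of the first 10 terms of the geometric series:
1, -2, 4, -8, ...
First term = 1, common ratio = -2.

Sₙ = a(1 - rⁿ) / (1 - r)
S_10 = 1(1 - (-2)^10) / (1 - (-2))
S_10 = 1(1 - 1024) / (3)
S_10 = -341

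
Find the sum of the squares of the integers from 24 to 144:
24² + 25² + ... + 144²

Use ∑_{k=1}^{n} k² = n(n+1)(2n+1)/6, then subtract the first 23 terms.
∑_{k=1}^{144} k² = 144×145×289/6 = 1005720
∑_{k=1}^{23} k² = 23×24×47/6 = 4324
∑_{k=24}^{144} k² = 1005720 - 4324 = 1001396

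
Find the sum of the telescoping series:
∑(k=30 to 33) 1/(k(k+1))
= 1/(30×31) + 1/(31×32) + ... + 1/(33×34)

Partial fractions: 1/(k(k+1)) = 1/k - 1/(k+1)
The series telescopes:
= (1/30 - 1/31) + (1/31 - 1/32) + ... + (1/33 - 1/34)
= 1/30 - 1/34
= 1/255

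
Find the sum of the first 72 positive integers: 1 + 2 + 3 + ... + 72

Formula: ∑k = n(n+1)/2
= 72×73/2
= 5256/2
= 2628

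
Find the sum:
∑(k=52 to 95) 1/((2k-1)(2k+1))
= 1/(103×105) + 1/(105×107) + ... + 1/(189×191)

Partial fractions: 1/((2k-1)(2k+1)) = (1/2)[1/(2k-1) - 1/(2k+1)]
The series telescopes:
= (1/2)[1/103 - 1/191]
= 44/19673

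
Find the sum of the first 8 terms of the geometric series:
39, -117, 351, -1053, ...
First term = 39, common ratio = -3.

Sₙ = a(1 - rⁿ) / (1 - r)
S_8 = 39(1 - (-3)^8) / (1 - (-3))
S_8 = 39(1 - 6561) / (4)
S_8 = -63960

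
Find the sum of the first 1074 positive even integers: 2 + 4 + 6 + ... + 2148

Sum of first n even numbers = n(n+1)
= 1074×1075
= 1154550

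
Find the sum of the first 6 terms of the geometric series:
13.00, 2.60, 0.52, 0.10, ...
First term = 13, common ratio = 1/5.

Sₙ = a(1 - rⁿ) / (1 - r)
S_6 = 13(1 - (1/5)^6) / (1 - (1/5))
S_6 = 13(1 - (1/15625)) / (4/5)
S_6 = 50778/3125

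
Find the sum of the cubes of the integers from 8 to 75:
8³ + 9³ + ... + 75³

Use ∑_{k=1}^{n} k³ = [n(n+1)/2]², then subtract the first 7 terms.
∑_{k=1}^{75} k³ = [75×76/2]² = 2850² = 8122500
∑_{k=1}^{7} k³ = [7×8/2]² = 28² = 784
∑_{k=8}^{75} k³ = 8122500 - 784 = 8121716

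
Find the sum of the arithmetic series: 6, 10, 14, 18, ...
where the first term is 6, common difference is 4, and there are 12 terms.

Sₙ = n/2 × (first + last)
Last term = a + (n-1)d = 6 + (12-1)×4 = 50
S_12 = 12/2 × (6 + 50)
S_12 = 12/2 × 56 = 336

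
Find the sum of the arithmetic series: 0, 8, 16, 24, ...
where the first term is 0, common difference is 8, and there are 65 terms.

Sₙ = n/2 × (first + last)
Last term = a + (n-1)d = 0 + (65-1)×8 = 512
S_65 = 65/2 × (0 + 512)
S_65 = 65/2 × 512 = 16640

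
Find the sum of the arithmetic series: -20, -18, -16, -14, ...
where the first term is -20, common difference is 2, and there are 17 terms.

Sₙ = n/2 × (first + last)
Last term = a + (n-1)d = -20 + (17-1)×2 = 12
S_17 = 17/2 × (-20 + 12)
S_17 = 17/2 × (-8) = -68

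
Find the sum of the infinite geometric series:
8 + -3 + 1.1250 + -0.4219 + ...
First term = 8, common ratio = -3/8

For |r| < 1, S = a / (1 - r)
S = 8 / (1 - (-3/8))
S = 8 / (11/8)
S = 64/11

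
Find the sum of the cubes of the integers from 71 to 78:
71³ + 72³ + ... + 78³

Use ∑_{k=1}^{n} k³ = [n(n+1)/2]², then subtract the first 70 terms.
∑_{k=1}^{78} k³ = [78×79/2]² = 3081² = 9492561
∑_{k=1}^{70} k³ = [70×71/2]² = 2485² = 6175225
∑_{k=71}^{78} k³ = 9492561 - 6175225 = 3317336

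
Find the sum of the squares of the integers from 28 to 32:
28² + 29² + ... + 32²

Use ∑_{k=1}^{n} k² = n(n+1)(2n+1)/6, then subtract the first 27 terms.
∑_{k=1}^{32} k² = 32×33×65/6 = 11440
∑_{k=1}^{27} k² = 27×28×55/6 = 6930
∑_{k=28}^{32} k² = 11440 - 6930 = 4510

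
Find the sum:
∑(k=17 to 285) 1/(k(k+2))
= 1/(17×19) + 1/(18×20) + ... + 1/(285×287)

Partial fractions: 1/(k(k+2)) = (1/2)[1/k - 1/(k+2)]
Telescoping leaves the first two and last two terms:
= (1/2)[1/17 + 1/18 - 1/286 - 1/287]
= 674383/12558546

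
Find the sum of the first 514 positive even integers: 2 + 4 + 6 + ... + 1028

Sum of first n even numbers = n(n+1)
= 514×515
= 264710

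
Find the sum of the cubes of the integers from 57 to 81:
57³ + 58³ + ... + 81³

Use ∑_{k=1}^{n} k³ = [n(n+1)/2]², then subtract the first 56 terms.
∑_{k=1}^{81} k³ = [81×82/2]² = 3321² = 11029041
∑_{k=1}^{56} k³ = [56×57/2]² = 1596² = 2547216
∑_{k=57}^{81} k³ = 11029041 - 2547216 = 8481825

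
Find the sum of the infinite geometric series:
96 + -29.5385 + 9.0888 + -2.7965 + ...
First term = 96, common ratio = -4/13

For |r| < 1, S = a / (1 - r)
S = 96 / (1 - (-4/13))
S = 96 / (17/13)
S = 1248/17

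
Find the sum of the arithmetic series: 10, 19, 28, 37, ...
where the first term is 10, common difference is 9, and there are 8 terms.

Sₙ = n/2 × (first + last)
Last term = a + (n-1)d = 10 + (8-1)×9 = 73
S_8 = 8/2 × (10 + 73)
S_8 = 8/2 × 83 = 332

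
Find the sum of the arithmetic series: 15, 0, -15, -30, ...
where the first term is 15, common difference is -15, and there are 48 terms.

Sₙ = n/2 × (first + last)
Last term = a + (n-1)d = 15 + (48-1)×(-15) = -690
S_48 = 48/2 × (15 + (-690))
S_48 = 48/2 × (-675) = -16200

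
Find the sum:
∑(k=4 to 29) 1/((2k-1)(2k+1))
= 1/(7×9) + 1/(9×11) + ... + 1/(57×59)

Partial fractions: 1/((2k-1)(2k+1)) = (1/2)[1/(2k-1) - 1/(2k+1)]
The series telescopes:
= (1/2)[1/7 - 1/59]
= 26/413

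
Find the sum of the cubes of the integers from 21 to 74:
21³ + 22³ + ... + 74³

Use ∑_{k=1}^{n} k³ = [n(n+1)/2]², then subtract the first 20 terms.
∑_{k=1}^{74} k³ = [74×75/2]² = 2775² = 7700625
∑_{k=1}^{20} k³ = [20×21/2]² = 210² = 44100
∑_{k=21}^{74} k³ = 7700625 - 44100 = 7656525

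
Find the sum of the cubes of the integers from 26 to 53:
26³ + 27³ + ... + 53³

Use ∑_{k=1}^{n} k³ = [n(n+1)/2]², then subtract the first 25 terms.
∑_{k=1}^{53} k³ = [53×54/2]² = 1431² = 2047761
∑_{k=1}^{25} k³ = [25×26/2]² = 325² = 105625
∑_{k=26}^{53} k³ = 2047761 - 105625 = 1942136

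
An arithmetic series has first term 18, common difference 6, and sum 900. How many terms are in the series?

Using S = n/2 × [2a + (n-1)d]
900 = n/2 × [2(18) + (n-1)(6)]
900 = n/2 × [36 + 6n - 6]
1800 = n × [30 + 6n]
6n² + (30)n - 1800 = 0
Discriminant: Δ = (30)² - 4(6)(-1800) = 900 + 43200 = 44100
√Δ = 210
n = [-(30) + √Δ] / (2·6) = (-30 + 210) / 12 = 180 / 12 = 15
(The negative root is discarded since n must be a positive integer.)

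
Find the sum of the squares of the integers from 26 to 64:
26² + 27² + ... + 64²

Use ∑_{k=1}^{n} k² = n(n+1)(2n+1)/6, then subtract the first 25 terms.
∑_{k=1}^{64} k² = 64×65×129/6 = 89440
∑_{k=1}^{25} k² = 25×26×51/6 = 5525
∑_{k=26}^{64} k² = 89440 - 5525 = 83915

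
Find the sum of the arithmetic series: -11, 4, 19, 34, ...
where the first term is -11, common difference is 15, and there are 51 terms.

Sₙ = n/2 × (first + last)
Last term = a + (n-1)d = -11 + (51-1)×15 = 739
S_51 = 51/2 × (-11 + 739)
S_51 = 51/2 × 728 = 18564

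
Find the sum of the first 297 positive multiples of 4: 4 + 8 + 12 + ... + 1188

Factor out 4: = 4(1 + 2 + ... + 297) = 4 × n(n+1)/2
= 4 × 297×298/2
= 4 × 44253
= 177012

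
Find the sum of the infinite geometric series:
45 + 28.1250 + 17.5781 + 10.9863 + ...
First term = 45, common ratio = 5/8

For |r| < 1, S = a / (1 - r)
S = 45 / (1 - (5/8))
S = 45 / (3/8)
S = 120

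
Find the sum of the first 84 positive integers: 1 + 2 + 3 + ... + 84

Formula: ∑k = n(n+1)/2
= 84×85/2
= 7140/2
= 3570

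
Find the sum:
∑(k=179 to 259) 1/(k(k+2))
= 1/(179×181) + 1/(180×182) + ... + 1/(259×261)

Partial fractions: 1/(k(k+2)) = (1/2)[1/k - 1/(k+2)]
Telescoping leaves the first two and last two terms:
= (1/2)[1/179 + 1/180 - 1/260 - 1/261]
= 1169/674830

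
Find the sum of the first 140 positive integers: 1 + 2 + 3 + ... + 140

Formula: ∑k = n(n+1)/2
= 140×141/2
= 19740/2
= 9870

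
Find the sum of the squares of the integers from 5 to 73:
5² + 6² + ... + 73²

Use ∑_{k=1}^{n} k² = n(n+1)(2n+1)/6, then subtract the first 4 terms.
∑_{k=1}^{73} k² = 73×74×147/6 = 132349
∑_{k=1}^{4} k² = 4×5×9/6 = 30
∑_{k=5}^{73} k² = 132349 - 30 = 132319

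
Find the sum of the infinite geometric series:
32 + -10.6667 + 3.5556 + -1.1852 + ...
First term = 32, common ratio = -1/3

For |r| < 1, S = a / (1 - r)
S = 32 / (1 - (-1/3))
S = 32 / (4/3)
S = 24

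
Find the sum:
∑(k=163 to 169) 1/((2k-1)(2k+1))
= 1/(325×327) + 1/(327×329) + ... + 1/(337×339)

Partial fractions: 1/((2k-1)(2k+1)) = (1/2)[1/(2k-1) - 1/(2k+1)]
The series telescopes:
= (1/2)[1/325 - 1/339]
= 7/110175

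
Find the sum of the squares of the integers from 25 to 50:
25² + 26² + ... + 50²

Use ∑_{k=1}^{n} k² = n(n+1)(2n+1)/6, then subtract the first 24 terms.
∑_{k=1}^{50} k² = 50×51×101/6 = 42925
∑_{k=1}^{24} k² = 24×25×49/6 = 4900
∑_{k=25}^{50} k² = 42925 - 4900 = 38025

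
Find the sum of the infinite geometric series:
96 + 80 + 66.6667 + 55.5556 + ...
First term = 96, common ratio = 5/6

For |r| < 1, S = a / (1 - r)
S = 96 / (1 - (5/6))
S = 96 / (1/6)
S = 576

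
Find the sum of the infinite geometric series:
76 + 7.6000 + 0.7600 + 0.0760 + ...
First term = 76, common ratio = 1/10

For |r| < 1, S = a / (1 - r)
S = 76 / (1 - (1/10))
S = 76 / (9/10)
S = 760/9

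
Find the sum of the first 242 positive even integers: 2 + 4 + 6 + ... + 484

Sum of first n even numbers = n(n+1)
= 242×243
= 58806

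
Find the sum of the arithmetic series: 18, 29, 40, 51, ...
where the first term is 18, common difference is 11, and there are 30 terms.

Sₙ = n/2 × (first + last)
Last term = a + (n-1)d = 18 + (30-1)×11 = 337
S_30 = 30/2 × (18 + 337)
S_30 = 30/2 × 355 = 5325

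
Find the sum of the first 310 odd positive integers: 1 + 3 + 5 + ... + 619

Sum of first n odd numbers = n²
= 310²
= 96100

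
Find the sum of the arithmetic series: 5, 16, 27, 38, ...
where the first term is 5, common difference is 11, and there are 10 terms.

Sₙ = n/2 × (first + last)
Last term = a + (n-1)d = 5 + (10-1)×11 = 104
S_10 = 10/2 × (5 + 104)
S_10 = 10/2 × 109 = 545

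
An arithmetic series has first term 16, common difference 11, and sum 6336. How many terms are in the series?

Using S = n/2 × [2a + (n-1)d]
6336 = n/2 × [2(16) + (n-1)(11)]
6336 = n/2 × [32 + 11n - 11]
12672 = n × [21 + 11n]
11n² + (21)n - 12672 = 0
Discriminant: Δ = (21)² - 4(11)(-12672) = 441 + 557568 = 558009
√Δ = 747
n = [-(21) + √Δ] / (2·11) = (-21 + 747) / 22 = 726 / 22 = 33
(The negative root is discarded since n must be a positive integer.)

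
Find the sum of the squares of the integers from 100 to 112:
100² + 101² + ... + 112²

Use ∑_{k=1}^{n} k² = n(n+1)(2n+1)/6, then subtract the first 99 terms.
∑_{k=1}^{112} k² = 112×113×225/6 = 474600
∑_{k=1}^{99} k² = 99×100×199/6 = 328350
∑_{k=100}^{112} k² = 474600 - 328350 = 146250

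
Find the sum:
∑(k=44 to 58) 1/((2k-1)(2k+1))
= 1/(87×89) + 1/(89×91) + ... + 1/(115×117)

Partial fractions: 1/((2k-1)(2k+1)) = (1/2)[1/(2k-1) - 1/(2k+1)]
The series telescopes:
= (1/2)[1/87 - 1/117]
= 5/3393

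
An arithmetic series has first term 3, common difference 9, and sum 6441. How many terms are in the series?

Using S = n/2 × [2a + (n-1)d]
6441 = n/2 × [2(3) + (n-1)(9)]
6441 = n/2 × [6 + 9n - 9]
12882 = n × [-3 + 9n]
9n² + (-3)n - 12882 = 0
Discriminant: Δ = (-3)² - 4(9)(-12882) = 9 + 463752 = 463761
√Δ = 681
n = [-(-3) + √Δ] / (2·9) = (3 + 681) / 18 = 684 / 18 = 38
(The negative root is discarded since n must be a positive integer.)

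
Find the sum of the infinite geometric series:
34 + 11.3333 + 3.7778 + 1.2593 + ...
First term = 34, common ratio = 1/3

For |r| < 1, S = a / (1 - r)
S = 34 / (1 - (1/3))
S = 34 / (2/3)
S = 51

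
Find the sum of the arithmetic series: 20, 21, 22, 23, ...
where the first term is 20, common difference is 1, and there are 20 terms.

Sₙ = n/2 × (first + last)
Last term = a + (n-1)d = 20 + (20-1)×1 = 39
S_20 = 20/2 × (20 + 39)
S_20 = 20/2 × 59 = 590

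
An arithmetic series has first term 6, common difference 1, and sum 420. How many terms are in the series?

Using S = n/2 × [2a + (n-1)d]
420 = n/2 × [2(6) + (n-1)(1)]
420 = n/2 × [12 + 1n - 1]
840 = n × [11 + 1n]
1n² + (11)n - 840 = 0
Discriminant: Δ = (11)² - 4(1)(-840) = 121 + 3360 = 3481
√Δ = 59
n = [-(11) + √Δ] / (2·1) = (-11 + 59) / 2 = 48 / 2 = 24
(The negative root is discarded since n must be a positive integer.)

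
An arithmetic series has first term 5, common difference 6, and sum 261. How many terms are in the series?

Using S = n/2 × [2a + (n-1)d]
261 = n/2 × [2(5) + (n-1)(6)]
261 = n/2 × [10 + 6n - 6]
522 = n × [4 + 6n]
6n² + (4)n - 522 = 0
Discriminant: Δ = (4)² - 4(6)(-522) = 16 + 12528 = 12544
√Δ = 112
n = [-(4) + √Δ] / (2·6) = (-4 + 112) / 12 = 108 / 12 = 9
(The negative root is discarded since n must be a positive integer.)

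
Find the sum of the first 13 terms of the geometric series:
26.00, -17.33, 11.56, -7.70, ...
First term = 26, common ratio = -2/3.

Sₙ = a(1 - rⁿ) / (1 - r)
S_13 = 26(1 - (-2/3)^13) / (1 - (-2/3))
S_13 = 26(1 - (-8192/1594323)) / (5/3)
S_13 = 8333078/531441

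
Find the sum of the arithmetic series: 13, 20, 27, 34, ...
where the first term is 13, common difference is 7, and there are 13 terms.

Sₙ = n/2 × (first + last)
Last term = a + (n-1)d = 13 + (13-1)×7 = 97
S_13 = 13/2 × (13 + 97)
S_13 = 13/2 × 110 = 715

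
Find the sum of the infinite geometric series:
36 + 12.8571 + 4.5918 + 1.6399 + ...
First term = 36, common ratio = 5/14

For |r| < 1, S = a / (1 - r)
S = 36 / (1 - (5/14))
S = 36 / (9/14)
S = 56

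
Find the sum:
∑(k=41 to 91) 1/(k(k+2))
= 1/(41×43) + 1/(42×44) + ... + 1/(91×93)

Partial fractions: 1/(k(k+2)) = (1/2)[1/k - 1/(k+2)]
Telescoping leaves the first two and last two terms:
= (1/2)[1/41 + 1/42 - 1/92 - 1/93]
= 65263/4911144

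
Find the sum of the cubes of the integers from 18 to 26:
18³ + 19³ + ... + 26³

Use ∑_{k=1}^{n} k³ = [n(n+1)/2]², then subtract the first 17 terms.
∑_{k=1}^{26} k³ = [26×27/2]² = 351² = 123201
∑_{k=1}^{17} k³ = [17×18/2]² = 153² = 23409
∑_{k=18}^{26} k³ = 123201 - 23409 = 99792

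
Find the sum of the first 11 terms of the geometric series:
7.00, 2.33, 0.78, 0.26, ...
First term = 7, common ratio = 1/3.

Sₙ = a(1 - rⁿ) / (1 - r)
S_11 = 7(1 - (1/3)^11) / (1 - (1/3))
S_11 = 7(1 - (1/177147)) / (2/3)
S_11 = 620011/59049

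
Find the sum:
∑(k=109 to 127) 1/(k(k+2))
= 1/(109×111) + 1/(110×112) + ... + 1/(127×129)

Partial fractions: 1/(k(k+2)) = (1/2)[1/k - 1/(k+2)]
Telescoping leaves the first two and last two terms:
= (1/2)[1/109 + 1/110 - 1/128 - 1/129]
= 267349/197978880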